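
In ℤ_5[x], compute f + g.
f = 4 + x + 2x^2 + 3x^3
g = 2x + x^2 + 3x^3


Add coefficients mod 5:
x^0: 4 + 0 = 4 (mod 5)
x^1: 1 + 2 = 3 (mod 5)
x^2: 2 + 1 = 3 (mod 5)
x^3: 3 + 3 = 1 (mod 5)
Result: 4 + 3x + 3x^2 + x^3

f + g = 4 + 3x + 3x^2 + x^3


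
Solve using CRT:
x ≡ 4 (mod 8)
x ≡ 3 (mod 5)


m₁ = 8, m₂ = 5, gcd = 1, so CRT applies. M = m₁·m₂ = 40
Let M₁ = M/m₁ = 5, M₂ = M/m₂ = 8
Find y₁ ≡ M₁⁻¹ (mod m₁): 5⁻¹ ≡ 5 (mod 8)
Find y₂ ≡ M₂⁻¹ (mod m₂): 8⁻¹ ≡ 2 (mod 5)
x = a₁·M₁·y₁ + a₂·M₂·y₂ = 4·5·5 + 3·8·2 = 148
Reduce mod 40: x ≡ 28
Check: 28 mod 8 = 4 ✓, 28 mod 5 = 3 ✓

x ≡ 28 (mod 40)


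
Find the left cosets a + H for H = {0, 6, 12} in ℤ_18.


H = {0, 6, 12}, |H| = 3
Number of cosets = |G|/|H| = 18/3 = 6
0 + H = {0, 6, 12}
1 + H = {1, 7, 13}
2 + H = {2, 8, 14}
3 + H = {3, 9, 15}
4 + H = {4, 10, 16}
5 + H = {5, 11, 17}

Cosets: 0+H={0,6,12}; 1+H={1,7,13}; 2+H={2,8,14}; 3+H={3,9,15}; 4+H={4,10,16}; 5+H={5,11,17}


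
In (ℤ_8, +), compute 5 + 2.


Operation: addition mod 8
5 + 2 = (a + b) mod 8 with a = 5, b = 2

5 + 2 = 7


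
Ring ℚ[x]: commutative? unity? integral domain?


Polynomial ring over ℚ (an integral domain) is a commutative integral domain with unity 1
Commutative: Yes
Integral domain: Yes
Has unity: Yes

ℚ[x]: Commutative=Yes, Unity=Yes


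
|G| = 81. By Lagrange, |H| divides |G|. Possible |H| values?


Lagrange's theorem: |H| divides |G|
|G| = 81
Divisors of 81: 1, 3, 9, 27, 81

Possible subgroup orders: {1, 3, 9, 27, 81}


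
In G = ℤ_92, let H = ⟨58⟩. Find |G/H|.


|⟨58⟩| = n / gcd(58, 92) = 92 / 2 = 46
H is normal (ℤ_92 is abelian).
|G/H| = |G| / |H| = 92 / 46 = 2

|G/H| = 2


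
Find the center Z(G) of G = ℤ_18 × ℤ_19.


Z(G) = {g ∈ G | gx = xg for all x ∈ G}
Direct product of abelian groups is abelian, so Z(G) = G

Z(ℤ_18 × ℤ_19) = ℤ_18 × ℤ_19


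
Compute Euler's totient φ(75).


Factor n: 75 = 3 × 5^2
φ(n) = n · ∏(1 - 1/p) over distinct primes p | n
φ(75) = 75 · (1 - 1/3) · (1 - 1/5) = 40

φ(75) = 40


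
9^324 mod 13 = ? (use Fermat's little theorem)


Fermat's little theorem: if p is prime and gcd(a,p)=1, then a^(p-1) ≡ 1 (mod p)
p = 13 is prime, gcd(9,13) = 1
Reduce exponent: 324 mod 12 = 0
So 9^324 ≡ 9^0 (mod 13)
9^0 = 1

9^324 ≡ 1 (mod 13)


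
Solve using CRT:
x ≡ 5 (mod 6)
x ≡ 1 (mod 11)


m₁ = 6, m₂ = 11, gcd = 1, so CRT applies. M = m₁·m₂ = 66
Let M₁ = M/m₁ = 11, M₂ = M/m₂ = 6
Find y₁ ≡ M₁⁻¹ (mod m₁): 11⁻¹ ≡ 5 (mod 6)
Find y₂ ≡ M₂⁻¹ (mod m₂): 6⁻¹ ≡ 2 (mod 11)
x = a₁·M₁·y₁ + a₂·M₂·y₂ = 5·11·5 + 1·6·2 = 287
Reduce mod 66: x ≡ 23
Check: 23 mod 6 = 5 ✓, 23 mod 11 = 1 ✓

x ≡ 23 (mod 66)


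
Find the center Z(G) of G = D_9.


Z(G) = {g ∈ G | gx = xg for all x ∈ G}
For odd n, Z(D_n) = {e}: no nontrivial rotation commutes with all reflections

Z(D_9) = {e}


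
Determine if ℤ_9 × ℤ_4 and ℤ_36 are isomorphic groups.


Comparing ℤ_9 × ℤ_4 and ℤ_36:
gcd(9,4) = 1, so ℤ_9 × ℤ_4 ≅ ℤ_36 (CRT)

Yes, ℤ_9 × ℤ_4 ≅ ℤ_36


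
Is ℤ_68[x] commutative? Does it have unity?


ℤ_68 has zero divisors (2·34 ≡ 0), and these lift to constant zero divisors in ℤ_68[x]; so not an integral domain
Commutative: Yes
Integral domain: No
Has unity: Yes

ℤ_68[x]: Commutative=Yes, Unity=Yes


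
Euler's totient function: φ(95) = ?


Factor n: 95 = 5 × 19
φ(n) = n · ∏(1 - 1/p) over distinct primes p | n
φ(95) = 95 · (1 - 1/5) · (1 - 1/19) = 72

φ(95) = 72


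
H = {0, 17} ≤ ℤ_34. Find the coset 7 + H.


7 + H = {7 + h (mod 34) : h ∈ H}
7+0=7, 7+17=24

7 + H = {7, 24}


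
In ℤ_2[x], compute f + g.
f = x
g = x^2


Add coefficients mod 2:
x^0: 0 + 0 = 0 (mod 2)
x^1: 1 + 0 = 1 (mod 2)
x^2: 0 + 1 = 1 (mod 2)
Result: x + x^2

f + g = x + x^2


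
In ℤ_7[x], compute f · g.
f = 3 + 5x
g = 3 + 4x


Expand and collect like terms; reduce coefficients mod 7:
x^0: 3·3 = 9 ≡ 2 (mod 7)
x^1: 3·4 + 5·3 = 27 ≡ 6 (mod 7)
x^2: 5·4 = 20 ≡ 6 (mod 7)
Result: 2 + 6x + 6x^2

f · g = 2 + 6x + 6x^2


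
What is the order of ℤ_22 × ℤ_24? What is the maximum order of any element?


|ℤ_22 × ℤ_24| = 22 × 24 = 528
Max element order = lcm(22,24) = 264
Cyclic? No (gcd=2)

|ℤ_22×ℤ_24| = 528, max element order = 264


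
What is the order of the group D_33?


|D_n| = 2n (n rotations and n reflections)
|D_33| = 2×33 = 66

|D_33| = 66


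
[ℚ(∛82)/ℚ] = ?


∛82 has minimal polynomial x³ - 82 (irreducible over ℚ since 82 is not a perfect cube)

[ℚ(∛82)/ℚ] = 3


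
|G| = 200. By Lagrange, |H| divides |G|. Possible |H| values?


Lagrange's theorem: |H| divides |G|
|G| = 200
Divisors of 200: 1, 2, 4, 5, 8, 10, 20, 25, 40, 50, 100, 200

Possible subgroup orders: {1, 2, 4, 5, 8, 10, 20, 25, 40, 50, 100, 200}


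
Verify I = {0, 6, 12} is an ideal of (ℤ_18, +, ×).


Check ideal conditions for I = {0, 6, 12} in ℤ_18:
(1) I is an additive subgroup? Yes
(2) For r ∈ ℤ_18 and a ∈ I: r·a ∈ I? Yes

Yes, I is an ideal of ℤ_18


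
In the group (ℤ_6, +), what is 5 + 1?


Operation: addition mod 6
5 + 1 = (a + b) mod 6 with a = 5, b = 1

5 + 1 = 0


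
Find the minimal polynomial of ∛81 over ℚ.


∛81 satisfies x³ - 81 = 0, irreducible over ℚ (no rational root; 81 is not a perfect cube)

Minimal polynomial: x³ - 81


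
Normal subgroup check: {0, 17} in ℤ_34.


H = {0, 17} in ℤ_34
ℤ_34 is abelian; every subgroup of an abelian group is normal

Yes, normal subgroup


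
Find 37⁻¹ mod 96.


Use the extended Euclidean algorithm to write 1 = 37·s + 96·t; then s mod 96 is the inverse.
Euclidean algorithm:
  37 = 0·96 + 37
  96 = 2·37 + 22
  37 = 1·22 + 15
  22 = 1·15 + 7
  15 = 2·7 + 1
  7 = 7·1 + 0
gcd(37,96) = 1
Back-substitution gives: 37·(13) + 96·(-5) = 1
So 37⁻¹ ≡ 13 ≡ 13 (mod 96)
Check: 37 × 13 = 481 ≡ 1 (mod 96) ✓

37⁻¹ ≡ 13 (mod 96)


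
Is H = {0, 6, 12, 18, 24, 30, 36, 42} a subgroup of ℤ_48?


Subgroup test for H = {0, 6, 12, 18, 24, 30, 36, 42} in (ℤ_48, +):
(1) 0 ∈ H? Yes
(2) Closure: for all a,b ∈ H, (a+b) mod 48 ∈ H? Yes
(3) Inverses: for all a ∈ H, -a mod 48 ∈ H? Yes

Yes, H is a subgroup of ℤ_48


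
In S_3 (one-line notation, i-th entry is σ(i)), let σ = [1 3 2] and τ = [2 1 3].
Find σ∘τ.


σ∘τ: apply τ first, then σ
1 →τ 2 →σ 3
2 →τ 1 →σ 1
3 →τ 3 →σ 2

σ∘τ = [3 1 2]


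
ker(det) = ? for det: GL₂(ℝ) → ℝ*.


Kernel = preimage of identity
ker(det) = {A | det(A) = 1} = SL₂(ℝ)

ker(det) = SL₂(ℝ)


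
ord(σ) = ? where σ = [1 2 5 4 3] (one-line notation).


Cycle decomposition: (3 5)
Cycle lengths: 2
Order = lcm(2) = 2

ord(σ) = 2


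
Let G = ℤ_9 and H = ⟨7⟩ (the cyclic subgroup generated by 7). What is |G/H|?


|⟨7⟩| = n / gcd(7, 9) = 9 / 1 = 9
H is normal (ℤ_9 is abelian).
|G/H| = |G| / |H| = 9 / 9 = 1

|G/H| = 1


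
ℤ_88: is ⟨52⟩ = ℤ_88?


g generates ℤ_n iff gcd(g, n) = 1
gcd(52, 88) = 4
Since gcd = 4 ≠ 1, ⟨52⟩ has order 22 < 88, so 52 is not a generator.

No, 52 does not generate ℤ_88


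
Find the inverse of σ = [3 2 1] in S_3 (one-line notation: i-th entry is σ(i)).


To find σ⁻¹, swap domain and range:
σ(1) = 3 → σ⁻¹(3) = 1
σ(2) = 2 → σ⁻¹(2) = 2
σ(3) = 1 → σ⁻¹(1) = 3

σ⁻¹ = [3 2 1]


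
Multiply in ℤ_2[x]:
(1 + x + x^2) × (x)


Expand and collect like terms; reduce coefficients mod 2:
x^0: 1·0 = 0 ≡ 0 (mod 2)
x^1: 1·1 + 1·0 = 1 ≡ 1 (mod 2)
x^2: 1·1 + 1·0 = 1 ≡ 1 (mod 2)
x^3: 1·1 = 1 ≡ 1 (mod 2)
Result: x + x^2 + x^3

f · g = x + x^2 + x^3


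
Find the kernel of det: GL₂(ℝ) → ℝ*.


Kernel = preimage of identity
ker(det) = {A | det(A) = 1} = SL₂(ℝ)

ker(det) = SL₂(ℝ)


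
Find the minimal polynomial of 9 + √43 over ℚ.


Let α = 9 + √43. Then α - 9 = √43, so (α - 9)² = 43, giving α² - 18α + 38 = 0. Degree 2 and α ∉ ℚ, so this is the minimal polynomial.

Minimal polynomial: x² - 18x + 38


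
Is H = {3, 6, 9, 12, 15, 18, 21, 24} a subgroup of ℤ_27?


Subgroup test for H = {3, 6, 9, 12, 15, 18, 21, 24} in (ℤ_27, +):
(1) 0 ∈ H? No
(2) Closure: for all a,b ∈ H, (a+b) mod 27 ∈ H? No  [counterexample: 3 + 24 = 0 ∉ H]
(3) Inverses: for all a ∈ H, -a mod 27 ∈ H? Yes

No, H is not a subgroup of ℤ_27


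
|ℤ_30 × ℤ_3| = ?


|A × B| = |A| · |B|
|ℤ_30 × ℤ_3| = 30 × 3 = 90

|ℤ_30 × ℤ_3| = 90


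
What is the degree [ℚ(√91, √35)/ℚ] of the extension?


[ℚ(√91,√35):ℚ] = [ℚ(√91,√35):ℚ(√91)]·[ℚ(√91):ℚ] = 2·2 = 4

[ℚ(√91, √35)/ℚ] = 4


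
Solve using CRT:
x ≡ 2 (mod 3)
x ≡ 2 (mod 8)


m₁ = 3, m₂ = 8, gcd = 1, so CRT applies. M = m₁·m₂ = 24
Let M₁ = M/m₁ = 8, M₂ = M/m₂ = 3
Find y₁ ≡ M₁⁻¹ (mod m₁): 8⁻¹ ≡ 2 (mod 3)
Find y₂ ≡ M₂⁻¹ (mod m₂): 3⁻¹ ≡ 3 (mod 8)
x = a₁·M₁·y₁ + a₂·M₂·y₂ = 2·8·2 + 2·3·3 = 50
Reduce mod 24: x ≡ 2
Check: 2 mod 3 = 2 ✓, 2 mod 8 = 2 ✓

x ≡ 2 (mod 24)


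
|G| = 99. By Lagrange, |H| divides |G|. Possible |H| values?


Lagrange's theorem: |H| divides |G|
|G| = 99
Divisors of 99: 1, 3, 9, 11, 33, 99

Possible subgroup orders: {1, 3, 9, 11, 33, 99}


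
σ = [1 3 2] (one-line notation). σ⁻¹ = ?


To find σ⁻¹, swap domain and range:
σ(1) = 1 → σ⁻¹(1) = 1
σ(2) = 3 → σ⁻¹(3) = 2
σ(3) = 2 → σ⁻¹(2) = 3

σ⁻¹ = [1 3 2]


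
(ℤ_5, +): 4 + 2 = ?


Operation: addition mod 5
4 + 2 = (a + b) mod 5 with a = 4, b = 2

4 + 2 = 1


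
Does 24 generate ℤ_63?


g generates ℤ_n iff gcd(g, n) = 1
gcd(24, 63) = 3
Since gcd = 3 ≠ 1, ⟨24⟩ has order 21 < 63, so 24 is not a generator.

No, 24 does not generate ℤ_63


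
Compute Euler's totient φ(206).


Factor n: 206 = 2 × 103
φ(n) = n · ∏(1 - 1/p) over distinct primes p | n
φ(206) = 206 · (1 - 1/2) · (1 - 1/103) = 102

φ(206) = 102


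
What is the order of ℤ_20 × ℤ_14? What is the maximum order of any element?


|ℤ_20 × ℤ_14| = 20 × 14 = 280
Max element order = lcm(20,14) = 140
Cyclic? No (gcd=2)

|ℤ_20×ℤ_14| = 280, max element order = 140


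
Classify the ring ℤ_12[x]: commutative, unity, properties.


ℤ_12 has zero divisors (2·6 ≡ 0), and these lift to constant zero divisors in ℤ_12[x]; so not an integral domain
Commutative: Yes
Integral domain: No
Has unity: Yes

ℤ_12[x]: Commutative=Yes, Unity=Yes


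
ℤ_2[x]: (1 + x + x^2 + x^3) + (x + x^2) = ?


Add coefficients mod 2:
x^0: 1 + 0 = 1 (mod 2)
x^1: 1 + 1 = 0 (mod 2)
x^2: 1 + 1 = 0 (mod 2)
x^3: 1 + 0 = 1 (mod 2)
Result: 1 + x^3

f + g = 1 + x^3


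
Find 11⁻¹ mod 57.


Use the extended Euclidean algorithm to write 1 = 11·s + 57·t; then s mod 57 is the inverse.
Euclidean algorithm:
  11 = 0·57 + 11
  57 = 5·11 + 2
  11 = 5·2 + 1
  2 = 2·1 + 0
gcd(11,57) = 1
Back-substitution gives: 11·(26) + 57·(-5) = 1
So 11⁻¹ ≡ 26 ≡ 26 (mod 57)
Check: 11 × 26 = 286 ≡ 1 (mod 57) ✓

11⁻¹ ≡ 26 (mod 57)


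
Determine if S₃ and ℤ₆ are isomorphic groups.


Comparing S₃ and ℤ₆:
S₃ is non-abelian, ℤ₆ is abelian

No, S₃ ≇ ℤ₆


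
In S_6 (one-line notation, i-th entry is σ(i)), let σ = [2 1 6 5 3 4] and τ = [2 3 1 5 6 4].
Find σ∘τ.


σ∘τ: apply τ first, then σ
1 →τ 2 →σ 1
2 →τ 3 →σ 6
3 →τ 1 →σ 2
4 →τ 5 →σ 3
5 →τ 6 →σ 4
6 →τ 4 →σ 5

σ∘τ = [1 6 2 3 4 5]


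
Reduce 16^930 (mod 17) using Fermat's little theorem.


Fermat's little theorem: if p is prime and gcd(a,p)=1, then a^(p-1) ≡ 1 (mod p)
p = 17 is prime, gcd(16,17) = 1
Reduce exponent: 930 mod 16 = 2
So 16^930 ≡ 16^2 (mod 17)
16^2 mod 17 = 1

16^930 ≡ 1 (mod 17)


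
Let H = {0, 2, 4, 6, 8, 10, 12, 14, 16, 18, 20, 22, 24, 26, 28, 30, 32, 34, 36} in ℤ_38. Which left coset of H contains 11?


11 + H = {11 + h (mod 38) : h ∈ H}
11+0=11, 11+2=13, 11+4=15, 11+6=17, 11+8=19, 11+10=21, 11+12=23, 11+14=25, 11+16=27, 11+18=29, 11+20=31, 11+22=33, 11+24=35, 11+26=37, 11+28=1, 11+30=3, 11+32=5, 11+34=7, 11+36=9
11 + H = {1, 3, 5, 7, 9, 11, 13, 15, 17, 19, 21, 23, 25, 27, 29, 31, 33, 35, 37} = 1 + H

11 + H = {1, 3, 5, 7, 9, 11, 13, 15, 17, 19, 21, 23, 25, 27, 29, 31, 33, 35, 37}


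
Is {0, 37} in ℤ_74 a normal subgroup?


H = {0, 37} in ℤ_74
ℤ_74 is abelian; every subgroup of an abelian group is normal

Yes, normal subgroup


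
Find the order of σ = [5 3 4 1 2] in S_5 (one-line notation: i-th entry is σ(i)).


Cycle decomposition: (1 5 2 3 4)
Cycle lengths: 5
Order = lcm(5) = 5

ord(σ) = 5


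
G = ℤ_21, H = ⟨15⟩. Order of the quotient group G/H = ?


|⟨15⟩| = n / gcd(15, 21) = 21 / 3 = 7
H is normal (ℤ_21 is abelian).
|G/H| = |G| / |H| = 21 / 7 = 3

|G/H| = 3


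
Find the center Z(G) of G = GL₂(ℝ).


Z(G) = {g ∈ G | gx = xg for all x ∈ G}
Only scalar multiples of the identity commute with all invertible matrices

Z(GL₂(ℝ)) = {aI : a ∈ ℝ, a ≠ 0}


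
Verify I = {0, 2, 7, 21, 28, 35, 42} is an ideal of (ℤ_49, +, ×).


Check ideal conditions for I = {0, 2, 7, 21, 28, 35, 42} in ℤ_49:
(1) I is an additive subgroup? No
(2) For r ∈ ℤ_49 and a ∈ I: r·a ∈ I? No  [counterexample: r=2, a=2, r·a mod 49 = 4 ∉ I]

No, I is not an ideal of ℤ_49


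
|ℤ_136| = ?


ℤ_n has n elements.

|ℤ_136| = 136


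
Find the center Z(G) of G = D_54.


Z(G) = {g ∈ G | gx = xg for all x ∈ G}
For even n, Z(D_n) = {e, r^(n/2)}: the 180° rotation r^27 commutes with every reflection and rotation

Z(D_54) = {e, r^27}


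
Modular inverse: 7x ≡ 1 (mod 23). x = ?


Use the extended Euclidean algorithm to write 1 = 7·s + 23·t; then s mod 23 is the inverse.
Euclidean algorithm:
  7 = 0·23 + 7
  23 = 3·7 + 2
  7 = 3·2 + 1
  2 = 2·1 + 0
gcd(7,23) = 1
Back-substitution gives: 7·(10) + 23·(-3) = 1
So 7⁻¹ ≡ 10 ≡ 10 (mod 23)
Check: 7 × 10 = 70 ≡ 1 (mod 23) ✓

7⁻¹ ≡ 10 (mod 23)


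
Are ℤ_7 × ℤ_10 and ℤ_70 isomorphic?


Comparing ℤ_7 × ℤ_10 and ℤ_70:
gcd(7,10) = 1, so ℤ_7 × ℤ_10 ≅ ℤ_70 (CRT)

Yes, ℤ_7 × ℤ_10 ≅ ℤ_70


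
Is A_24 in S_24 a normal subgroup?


H = A_24 in S_24
A_24 has index 2 in S_24, and every subgroup of index 2 is normal

Yes, normal subgroup


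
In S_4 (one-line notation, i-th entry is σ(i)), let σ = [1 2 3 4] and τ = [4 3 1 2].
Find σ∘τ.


σ∘τ: apply τ first, then σ
1 →τ 4 →σ 4
2 →τ 3 →σ 3
3 →τ 1 →σ 1
4 →τ 2 →σ 2

σ∘τ = [4 3 1 2]


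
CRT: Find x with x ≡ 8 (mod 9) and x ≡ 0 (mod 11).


m₁ = 9, m₂ = 11, gcd = 1, so CRT applies. M = m₁·m₂ = 99
Let M₁ = M/m₁ = 11, M₂ = M/m₂ = 9
Find y₁ ≡ M₁⁻¹ (mod m₁): 11⁻¹ ≡ 5 (mod 9)
Find y₂ ≡ M₂⁻¹ (mod m₂): 9⁻¹ ≡ 5 (mod 11)
x = a₁·M₁·y₁ + a₂·M₂·y₂ = 8·11·5 + 0·9·5 = 440
Reduce mod 99: x ≡ 44
Check: 44 mod 9 = 8 ✓, 44 mod 11 = 0 ✓

x ≡ 44 (mod 99)


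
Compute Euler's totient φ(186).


Factor n: 186 = 2 × 3 × 31
φ(n) = n · ∏(1 - 1/p) over distinct primes p | n
φ(186) = 186 · (1 - 1/2) · (1 - 1/3) · (1 - 1/31) = 60

φ(186) = 60


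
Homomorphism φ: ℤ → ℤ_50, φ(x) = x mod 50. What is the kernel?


Kernel = preimage of identity
ker(φ) = {x ∈ ℤ : x ≡ 0 (mod 50)} = 50ℤ = {0, ±50, ±100, ...}

ker(φ) = 50ℤ


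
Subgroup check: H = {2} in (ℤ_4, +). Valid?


Subgroup test for H = {2} in (ℤ_4, +):
(1) 0 ∈ H? No
(2) Closure: for all a,b ∈ H, (a+b) mod 4 ∈ H? No  [counterexample: 2 + 2 = 0 ∉ H]
(3) Inverses: for all a ∈ H, -a mod 4 ∈ H? Yes

No, H is not a subgroup of ℤ_4


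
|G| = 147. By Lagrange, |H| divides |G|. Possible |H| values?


Lagrange's theorem: |H| divides |G|
|G| = 147
Divisors of 147: 1, 3, 7, 21, 49, 147

Possible subgroup orders: {1, 3, 7, 21, 49, 147}


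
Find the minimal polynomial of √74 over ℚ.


√74 satisfies x² - 74 = 0, irreducible over ℚ since 74 is squarefree

Minimal polynomial: x² - 74


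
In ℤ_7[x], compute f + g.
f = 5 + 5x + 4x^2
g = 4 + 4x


Add coefficients mod 7:
x^0: 5 + 4 = 2 (mod 7)
x^1: 5 + 4 = 2 (mod 7)
x^2: 4 + 0 = 4 (mod 7)
Result: 2 + 2x + 4x^2

f + g = 2 + 2x + 4x^2


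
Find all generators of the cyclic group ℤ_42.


g generates ℤ_n iff gcd(g,n) = 1
Prime factors of 42: 2, 3, 7
Generators are g ∈ {1,...,41} not divisible by any of these primes.
Generators: {1, 5, 11, 13, 17, 19, 23, 25, 29, 31, 37, 41}
Number of generators = φ(42) = 12

Generators of ℤ_42 = {1, 5, 11, 13, 17, 19, 23, 25, 29, 31, 37, 41}


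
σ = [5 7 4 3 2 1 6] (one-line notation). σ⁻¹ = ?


To find σ⁻¹, swap domain and range:
σ(1) = 5 → σ⁻¹(5) = 1
σ(2) = 7 → σ⁻¹(7) = 2
σ(3) = 4 → σ⁻¹(4) = 3
σ(4) = 3 → σ⁻¹(3) = 4
σ(5) = 2 → σ⁻¹(2) = 5
σ(6) = 1 → σ⁻¹(1) = 6
σ(7) = 6 → σ⁻¹(6) = 7

σ⁻¹ = [6 5 4 3 1 7 2]


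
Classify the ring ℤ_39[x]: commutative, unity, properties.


ℤ_39 has zero divisors (3·13 ≡ 0), and these lift to constant zero divisors in ℤ_39[x]; so not an integral domain
Commutative: Yes
Integral domain: No
Has unity: Yes

ℤ_39[x]: Commutative=Yes, Unity=Yes


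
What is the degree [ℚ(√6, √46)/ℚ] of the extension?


[ℚ(√6,√46):ℚ] = [ℚ(√6,√46):ℚ(√6)]·[ℚ(√6):ℚ] = 2·2 = 4

[ℚ(√6, √46)/ℚ] = 4


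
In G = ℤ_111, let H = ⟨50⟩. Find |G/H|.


|⟨50⟩| = n / gcd(50, 111) = 111 / 1 = 111
H is normal (ℤ_111 is abelian).
|G/H| = |G| / |H| = 111 / 111 = 1

|G/H| = 1


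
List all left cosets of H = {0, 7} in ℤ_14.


H = {0, 7}, |H| = 2
Number of cosets = |G|/|H| = 14/2 = 7
0 + H = {0, 7}
1 + H = {1, 8}
2 + H = {2, 9}
3 + H = {3, 10}
4 + H = {4, 11}
5 + H = {5, 12}
6 + H = {6, 13}

Cosets: 0+H={0,7}; 1+H={1,8}; 2+H={2,9}; 3+H={3,10}; 4+H={4,11}; 5+H={5,12}; 6+H={6,13}


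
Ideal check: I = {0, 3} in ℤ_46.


Check ideal conditions for I = {0, 3} in ℤ_46:
(1) I is an additive subgroup? No
(2) For r ∈ ℤ_46 and a ∈ I: r·a ∈ I? No  [counterexample: r=2, a=3, r·a mod 46 = 6 ∉ I]

No, I is not an ideal of ℤ_46


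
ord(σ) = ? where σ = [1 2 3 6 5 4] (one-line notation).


Cycle decomposition: (4 6)
Cycle lengths: 2
Order = lcm(2) = 2

ord(σ) = 2


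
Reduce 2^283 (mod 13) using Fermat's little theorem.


Fermat's little theorem: if p is prime and gcd(a,p)=1, then a^(p-1) ≡ 1 (mod p)
p = 13 is prime, gcd(2,13) = 1
Reduce exponent: 283 mod 12 = 7
So 2^283 ≡ 2^7 (mod 13)
2^7 mod 13 = 11

2^283 ≡ 11 (mod 13)


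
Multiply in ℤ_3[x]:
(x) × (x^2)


Expand and collect like terms; reduce coefficients mod 3:
x^0: 0·0 = 0 ≡ 0 (mod 3)
x^1: 0·0 + 1·0 = 0 ≡ 0 (mod 3)
x^2: 0·1 + 1·0 = 0 ≡ 0 (mod 3)
x^3: 1·1 = 1 ≡ 1 (mod 3)
Result: x^3

f · g = x^3


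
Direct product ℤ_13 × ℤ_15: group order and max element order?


|ℤ_13 × ℤ_15| = 13 × 15 = 195
Max element order = lcm(13,15) = 195
Cyclic? Yes (gcd=1)

|ℤ_13×ℤ_15| = 195, max element order = 195


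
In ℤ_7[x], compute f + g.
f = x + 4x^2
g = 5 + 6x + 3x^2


Add coefficients mod 7:
x^0: 0 + 5 = 5 (mod 7)
x^1: 1 + 6 = 0 (mod 7)
x^2: 4 + 3 = 0 (mod 7)
Result: 5

f + g = 5


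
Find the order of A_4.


|A_n| = n!/2 (even permutations)
|A_4| = 4!/2 = 24/2 = 12

|A_4| = 12


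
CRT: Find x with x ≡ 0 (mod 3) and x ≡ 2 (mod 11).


m₁ = 3, m₂ = 11, gcd = 1, so CRT applies. M = m₁·m₂ = 33
Let M₁ = M/m₁ = 11, M₂ = M/m₂ = 3
Find y₁ ≡ M₁⁻¹ (mod m₁): 11⁻¹ ≡ 2 (mod 3)
Find y₂ ≡ M₂⁻¹ (mod m₂): 3⁻¹ ≡ 4 (mod 11)
x = a₁·M₁·y₁ + a₂·M₂·y₂ = 0·11·2 + 2·3·4 = 24
Reduce mod 33: x ≡ 24
Check: 24 mod 3 = 0 ✓, 24 mod 11 = 2 ✓

x ≡ 24 (mod 33)


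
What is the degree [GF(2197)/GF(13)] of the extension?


GF(2197) = GF(13^3), so the extension degree is 3

[GF(2197)/GF(13)] = 3


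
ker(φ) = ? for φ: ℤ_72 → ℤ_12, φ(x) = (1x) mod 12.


Kernel = preimage of identity
ker(φ) = {x ∈ ℤ_72 : 1x ≡ 0 (mod 12)}. Since 12 | 72, φ is well-defined. The kernel is the cyclic subgroup ⟨12⟩ of ℤ_72 (order 6), i.e. {0, 12, 24, 36, 48, 60}

ker(φ) = {0, 12, 24, 36, 48, 60}


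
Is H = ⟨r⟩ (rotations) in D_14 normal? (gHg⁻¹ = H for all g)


H = ⟨r⟩ (rotations) in D_14
The rotation subgroup ⟨r⟩ has index 2 in D_14, so it is normal

Yes, normal subgroup


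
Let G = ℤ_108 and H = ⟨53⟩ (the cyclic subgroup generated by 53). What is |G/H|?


|⟨53⟩| = n / gcd(53, 108) = 108 / 1 = 108
H is normal (ℤ_108 is abelian).
|G/H| = |G| / |H| = 108 / 108 = 1

|G/H| = 1


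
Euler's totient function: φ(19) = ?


φ(n) = count of k ∈ {1,...,n} with gcd(k,n)=1
Coprimes to 19: {1, 2, 3, 4, 5, 6, 7, 8, 9, 10, 11, 12, 13, 14, 15, 16, 17, 18}
Count: 18

φ(19) = 18


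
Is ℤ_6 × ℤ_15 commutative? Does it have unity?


Direct product ring; commutative with unity (1,1); but (1,0)·(0,1) = (0,0) gives zero divisors, so not an integral domain
Commutative: Yes
Integral domain: No
Has unity: Yes

ℤ_6 × ℤ_15: Commutative=Yes, Unity=Yes


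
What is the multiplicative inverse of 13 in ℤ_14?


Use the extended Euclidean algorithm to write 1 = 13·s + 14·t; then s mod 14 is the inverse.
Euclidean algorithm:
  13 = 0·14 + 13
  14 = 1·13 + 1
  13 = 13·1 + 0
gcd(13,14) = 1
Back-substitution gives: 13·(-1) + 14·(1) = 1
So 13⁻¹ ≡ -1 ≡ 13 (mod 14)
Check: 13 × 13 = 169 ≡ 1 (mod 14) ✓

13⁻¹ ≡ 13 (mod 14)


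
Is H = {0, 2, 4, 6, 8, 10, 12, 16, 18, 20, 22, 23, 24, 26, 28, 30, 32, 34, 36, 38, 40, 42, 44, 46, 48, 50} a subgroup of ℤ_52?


Subgroup test for H = {0, 2, 4, 6, 8, 10, 12, 16, 18, 20, 22, 23, 24, 26, 28, 30, 32, 34, 36, 38, 40, 42, 44, 46, 48, 50} in (ℤ_52, +):
(1) 0 ∈ H? Yes
(2) Closure: for all a,b ∈ H, (a+b) mod 52 ∈ H? No  [counterexample: 2 + 12 = 14 ∉ H]
(3) Inverses: for all a ∈ H, -a mod 52 ∈ H? No

No, H is not a subgroup of ℤ_52


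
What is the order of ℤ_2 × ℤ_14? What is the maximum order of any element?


|ℤ_2 × ℤ_14| = 2 × 14 = 28
Max element order = lcm(2,14) = 14
Cyclic? No (gcd=2)

|ℤ_2×ℤ_14| = 28, max element order = 14


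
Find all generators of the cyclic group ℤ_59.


g generates ℤ_n iff gcd(g,n) = 1
Prime factors of 59: 59
Generators are g ∈ {1,...,58} not divisible by any of these primes.
Generators: {1, 2, 3, 4, 5, 6, 7, 8, 9, 10, 11, 12, 13, 14, 15, 16, 17, 18, 19, 20, 21, 22, 23, 24, 25, 26, 27, 28, 29, 30, 31, 32, 33, 34, 35, 36, 37, 38, 39, 40, 41, 42, 43, 44, 45, 46, 47, 48, 49, 50, 51, 52, 53, 54, 55, 56, 57, 58}
Number of generators = φ(59) = 58

Generators of ℤ_59 = {1, 2, 3, 4, 5, 6, 7, 8, 9, 10, 11, 12, 13, 14, 15, 16, 17, 18, 19, 20, 21, 22, 23, 24, 25, 26, 27, 28, 29, 30, 31, 32, 33, 34, 35, 36, 37, 38, 39, 40, 41, 42, 43, 44, 45, 46, 47, 48, 49, 50, 51, 52, 53, 54, 55, 56, 57, 58}


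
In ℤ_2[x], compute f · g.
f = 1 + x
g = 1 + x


Expand and collect like terms; reduce coefficients mod 2:
x^0: 1·1 = 1 ≡ 1 (mod 2)
x^1: 1·1 + 1·1 = 2 ≡ 0 (mod 2)
x^2: 1·1 = 1 ≡ 1 (mod 2)
Result: 1 + x^2

f · g = 1 + x^2


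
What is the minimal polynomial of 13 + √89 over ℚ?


Let α = 13 + √89. Then α - 13 = √89, so (α - 13)² = 89, giving α² - 26α + 80 = 0. Degree 2 and α ∉ ℚ, so this is the minimal polynomial.

Minimal polynomial: x² - 26x + 80


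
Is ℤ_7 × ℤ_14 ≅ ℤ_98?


Comparing ℤ_7 × ℤ_14 and ℤ_98:
gcd(7,14) = 7 ≠ 1. Max element order in ℤ_7×ℤ_14 is lcm(7,14) = 14 < 98, so it has no element of order 98

No, ℤ_7 × ℤ_14 ≇ ℤ_98


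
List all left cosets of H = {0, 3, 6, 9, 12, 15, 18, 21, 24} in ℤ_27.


H = {0, 3, 6, 9, 12, 15, 18, 21, 24}, |H| = 9
Number of cosets = |G|/|H| = 27/9 = 3
0 + H = {0, 3, 6, 9, 12, 15, 18, 21, 24}
1 + H = {1, 4, 7, 10, 13, 16, 19, 22, 25}
2 + H = {2, 5, 8, 11, 14, 17, 20, 23, 26}

Cosets: 0+H={0,3,6,9,12,15,18,21,24}; 1+H={1,4,7,10,13,16,19,22,25}; 2+H={2,5,8,11,14,17,20,23,26}


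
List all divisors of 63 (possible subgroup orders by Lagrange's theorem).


Lagrange's theorem: |H| divides |G|
|G| = 63
Divisors of 63: 1, 3, 7, 9, 21, 63

Possible subgroup orders: {1, 3, 7, 9, 21, 63}


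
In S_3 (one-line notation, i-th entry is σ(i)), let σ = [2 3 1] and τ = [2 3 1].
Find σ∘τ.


σ∘τ: apply τ first, then σ
1 →τ 2 →σ 3
2 →τ 3 →σ 1
3 →τ 1 →σ 2

σ∘τ = [3 1 2]


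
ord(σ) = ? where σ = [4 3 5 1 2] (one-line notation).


Cycle decomposition: (1 4) (2 3 5)
Cycle lengths: 2, 3
Order = lcm(2, 3) = 6

ord(σ) = 6


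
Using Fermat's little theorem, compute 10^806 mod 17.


Fermat's little theorem: if p is prime and gcd(a,p)=1, then a^(p-1) ≡ 1 (mod p)
p = 17 is prime, gcd(10,17) = 1
Reduce exponent: 806 mod 16 = 6
So 10^806 ≡ 10^6 (mod 17)
10^6 mod 17 = 9

10^806 ≡ 9 (mod 17)


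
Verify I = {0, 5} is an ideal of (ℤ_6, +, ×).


Check ideal conditions for I = {0, 5} in ℤ_6:
(1) I is an additive subgroup? No
(2) For r ∈ ℤ_6 and a ∈ I: r·a ∈ I? No  [counterexample: r=2, a=5, r·a mod 6 = 4 ∉ I]

No, I is not an ideal of ℤ_6


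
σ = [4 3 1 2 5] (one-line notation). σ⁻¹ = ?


To find σ⁻¹, swap domain and range:
σ(1) = 4 → σ⁻¹(4) = 1
σ(2) = 3 → σ⁻¹(3) = 2
σ(3) = 1 → σ⁻¹(1) = 3
σ(4) = 2 → σ⁻¹(2) = 4
σ(5) = 5 → σ⁻¹(5) = 5

σ⁻¹ = [3 4 2 1 5]


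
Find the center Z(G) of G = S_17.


Z(G) = {g ∈ G | gx = xg for all x ∈ G}
S_n is non-abelian for n ≥ 3; Z(S_17) is trivial

Z(S_17) = {e}


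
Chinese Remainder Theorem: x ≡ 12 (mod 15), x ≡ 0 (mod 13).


m₁ = 15, m₂ = 13, gcd = 1, so CRT applies. M = m₁·m₂ = 195
Let M₁ = M/m₁ = 13, M₂ = M/m₂ = 15
Find y₁ ≡ M₁⁻¹ (mod m₁): 13⁻¹ ≡ 7 (mod 15)
Find y₂ ≡ M₂⁻¹ (mod m₂): 15⁻¹ ≡ 7 (mod 13)
x = a₁·M₁·y₁ + a₂·M₂·y₂ = 12·13·7 + 0·15·7 = 1092
Reduce mod 195: x ≡ 117
Check: 117 mod 15 = 12 ✓, 117 mod 13 = 0 ✓

x ≡ 117 (mod 195)


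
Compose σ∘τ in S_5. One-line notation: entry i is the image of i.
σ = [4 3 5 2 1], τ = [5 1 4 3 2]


σ∘τ: apply τ first, then σ
1 →τ 5 →σ 1
2 →τ 1 →σ 4
3 →τ 4 →σ 2
4 →τ 3 →σ 5
5 →τ 2 →σ 3

σ∘τ = [1 4 2 5 3]


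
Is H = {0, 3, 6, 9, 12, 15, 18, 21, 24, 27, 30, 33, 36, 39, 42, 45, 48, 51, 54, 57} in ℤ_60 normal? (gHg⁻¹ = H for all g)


H = {0, 3, 6, 9, 12, 15, 18, 21, 24, 27, 30, 33, 36, 39, 42, 45, 48, 51, 54, 57} in ℤ_60
ℤ_60 is abelian; every subgroup of an abelian group is normal

Yes, normal subgroup


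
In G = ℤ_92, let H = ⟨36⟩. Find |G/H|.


|⟨36⟩| = n / gcd(36, 92) = 92 / 4 = 23
H is normal (ℤ_92 is abelian).
|G/H| = |G| / |H| = 92 / 23 = 4

|G/H| = 4


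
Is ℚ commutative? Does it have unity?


ℚ is a field: commutative, has unity, every nonzero element is a unit (hence an integral domain)
Commutative: Yes
Integral domain: Yes
Has unity: Yes

ℚ: Commutative=Yes, Unity=Yes


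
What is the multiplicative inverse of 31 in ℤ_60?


Use the extended Euclidean algorithm to write 1 = 31·s + 60·t; then s mod 60 is the inverse.
Euclidean algorithm:
  31 = 0·60 + 31
  60 = 1·31 + 29
  31 = 1·29 + 2
  29 = 14·2 + 1
  2 = 2·1 + 0
gcd(31,60) = 1
Back-substitution gives: 31·(-29) + 60·(15) = 1
So 31⁻¹ ≡ -29 ≡ 31 (mod 60)
Check: 31 × 31 = 961 ≡ 1 (mod 60) ✓

31⁻¹ ≡ 31 (mod 60)


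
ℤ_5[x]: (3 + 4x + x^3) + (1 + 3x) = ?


Add coefficients mod 5:
x^0: 3 + 1 = 4 (mod 5)
x^1: 4 + 3 = 2 (mod 5)
x^2: 0 + 0 = 0 (mod 5)
x^3: 1 + 0 = 1 (mod 5)
Result: 4 + 2x + x^3

f + g = 4 + 2x + x^3


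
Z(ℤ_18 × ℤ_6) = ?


Z(G) = {g ∈ G | gx = xg for all x ∈ G}
Direct product of abelian groups is abelian, so Z(G) = G

Z(ℤ_18 × ℤ_6) = ℤ_18 × ℤ_6


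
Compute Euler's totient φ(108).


Factor n: 108 = 2^2 × 3^3
φ(n) = n · ∏(1 - 1/p) over distinct primes p | n
φ(108) = 108 · (1 - 1/2) · (1 - 1/3) = 36

φ(108) = 36


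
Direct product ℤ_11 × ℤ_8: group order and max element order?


|ℤ_11 × ℤ_8| = 11 × 8 = 88
Max element order = lcm(11,8) = 88
Cyclic? Yes (gcd=1)

|ℤ_11×ℤ_8| = 88, max element order = 88


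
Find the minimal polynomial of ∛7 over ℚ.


∛7 satisfies x³ - 7 = 0, irreducible over ℚ (no rational root; 7 is not a perfect cube)

Minimal polynomial: x³ - 7


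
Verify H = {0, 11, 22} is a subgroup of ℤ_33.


Subgroup test for H = {0, 11, 22} in (ℤ_33, +):
(1) 0 ∈ H? Yes
(2) Closure: for all a,b ∈ H, (a+b) mod 33 ∈ H? Yes
(3) Inverses: for all a ∈ H, -a mod 33 ∈ H? Yes

Yes, H is a subgroup of ℤ_33


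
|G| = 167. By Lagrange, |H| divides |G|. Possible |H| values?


Lagrange's theorem: |H| divides |G|
|G| = 167
Divisors of 167: 1, 167

Possible subgroup orders: {1, 167}


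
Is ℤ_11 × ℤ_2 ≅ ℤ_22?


Comparing ℤ_11 × ℤ_2 and ℤ_22:
gcd(11,2) = 1, so ℤ_11 × ℤ_2 ≅ ℤ_22 (CRT)

Yes, ℤ_11 × ℤ_2 ≅ ℤ_22


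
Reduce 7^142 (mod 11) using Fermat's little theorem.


Fermat's little theorem: if p is prime and gcd(a,p)=1, then a^(p-1) ≡ 1 (mod p)
p = 11 is prime, gcd(7,11) = 1
Reduce exponent: 142 mod 10 = 2
So 7^142 ≡ 7^2 (mod 11)
7^2 mod 11 = 5

7^142 ≡ 5 (mod 11)


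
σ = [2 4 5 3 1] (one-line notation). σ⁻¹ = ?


To find σ⁻¹, swap domain and range:
σ(1) = 2 → σ⁻¹(2) = 1
σ(2) = 4 → σ⁻¹(4) = 2
σ(3) = 5 → σ⁻¹(5) = 3
σ(4) = 3 → σ⁻¹(3) = 4
σ(5) = 1 → σ⁻¹(1) = 5

σ⁻¹ = [5 1 4 2 3]


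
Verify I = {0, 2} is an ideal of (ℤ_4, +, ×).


Check ideal conditions for I = {0, 2} in ℤ_4:
(1) I is an additive subgroup? Yes
(2) For r ∈ ℤ_4 and a ∈ I: r·a ∈ I? Yes

Yes, I is an ideal of ℤ_4


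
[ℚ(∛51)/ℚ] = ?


∛51 has minimal polynomial x³ - 51 (irreducible over ℚ since 51 is not a perfect cube)

[ℚ(∛51)/ℚ] = 3


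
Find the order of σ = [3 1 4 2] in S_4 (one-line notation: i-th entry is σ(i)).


Cycle decomposition: (1 3 4 2)
Cycle lengths: 4
Order = lcm(4) = 4

ord(σ) = 4


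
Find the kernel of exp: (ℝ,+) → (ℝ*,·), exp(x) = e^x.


Kernel = preimage of identity
ker(exp) = {x ∈ ℝ | e^x = 1} = {0}

ker(exp) = {0}


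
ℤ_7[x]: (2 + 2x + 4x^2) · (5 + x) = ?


Expand and collect like terms; reduce coefficients mod 7:
x^0: 2·5 = 10 ≡ 3 (mod 7)
x^1: 2·1 + 2·5 = 12 ≡ 5 (mod 7)
x^2: 2·1 + 4·5 = 22 ≡ 1 (mod 7)
x^3: 4·1 = 4 ≡ 4 (mod 7)
Result: 3 + 5x + x^2 + 4x^3

f · g = 3 + 5x + x^2 + 4x^3


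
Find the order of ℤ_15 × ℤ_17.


|A × B| = |A| · |B|
|ℤ_15 × ℤ_17| = 15 × 17 = 255

|ℤ_15 × ℤ_17| = 255


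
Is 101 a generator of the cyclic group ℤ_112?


g generates ℤ_n iff gcd(g, n) = 1
gcd(101, 112) = 1
Since gcd = 1, 101 is a generator.

Yes, 101 generates ℤ_112


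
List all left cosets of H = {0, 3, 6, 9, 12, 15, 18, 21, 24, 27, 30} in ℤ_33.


H = {0, 3, 6, 9, 12, 15, 18, 21, 24, 27, 30}, |H| = 11
Number of cosets = |G|/|H| = 33/11 = 3
0 + H = {0, 3, 6, 9, 12, 15, 18, 21, 24, 27, 30}
1 + H = {1, 4, 7, 10, 13, 16, 19, 22, 25, 28, 31}
2 + H = {2, 5, 8, 11, 14, 17, 20, 23, 26, 29, 32}

Cosets: 0+H={0,3,6,9,12,15,18,21,24,27,30}; 1+H={1,4,7,10,13,16,19,22,25,28,31}; 2+H={2,5,8,11,14,17,20,23,26,29,32}


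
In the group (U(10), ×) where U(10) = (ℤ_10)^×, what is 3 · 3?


Operation: multiplication mod 10
3 · 3 = (a × b) mod 10 with a = 3, b = 3

3 · 3 = 9


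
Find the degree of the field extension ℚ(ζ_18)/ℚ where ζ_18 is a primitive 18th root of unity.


[ℚ(ζ_n):ℚ] = deg Φ_n(x) = φ(n). Here φ(18) = 6

[ℚ(ζ_18)/ℚ where ζ_18 is a primitive 18th root of unity] = 6


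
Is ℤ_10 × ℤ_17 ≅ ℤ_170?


Comparing ℤ_10 × ℤ_17 and ℤ_170:
gcd(10,17) = 1, so ℤ_10 × ℤ_17 ≅ ℤ_170 (CRT)

Yes, ℤ_10 × ℤ_17 ≅ ℤ_170


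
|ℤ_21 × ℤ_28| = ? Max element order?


|ℤ_21 × ℤ_28| = 21 × 28 = 588
Max element order = lcm(21,28) = 84
Cyclic? No (gcd=7)

|ℤ_21×ℤ_28| = 588, max element order = 84


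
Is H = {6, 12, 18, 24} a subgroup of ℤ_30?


Subgroup test for H = {6, 12, 18, 24} in (ℤ_30, +):
(1) 0 ∈ H? No
(2) Closure: for all a,b ∈ H, (a+b) mod 30 ∈ H? No  [counterexample: 6 + 24 = 0 ∉ H]
(3) Inverses: for all a ∈ H, -a mod 30 ∈ H? Yes

No, H is not a subgroup of ℤ_30


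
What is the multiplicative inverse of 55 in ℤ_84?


Use the extended Euclidean algorithm to write 1 = 55·s + 84·t; then s mod 84 is the inverse.
Euclidean algorithm:
  55 = 0·84 + 55
  84 = 1·55 + 29
  55 = 1·29 + 26
  29 = 1·26 + 3
  26 = 8·3 + 2
  3 = 1·2 + 1
  2 = 2·1 + 0
gcd(55,84) = 1
Back-substitution gives: 55·(-29) + 84·(19) = 1
So 55⁻¹ ≡ -29 ≡ 55 (mod 84)
Check: 55 × 55 = 3025 ≡ 1 (mod 84) ✓

55⁻¹ ≡ 55 (mod 84)


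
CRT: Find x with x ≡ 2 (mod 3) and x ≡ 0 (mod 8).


m₁ = 3, m₂ = 8, gcd = 1, so CRT applies. M = m₁·m₂ = 24
Let M₁ = M/m₁ = 8, M₂ = M/m₂ = 3
Find y₁ ≡ M₁⁻¹ (mod m₁): 8⁻¹ ≡ 2 (mod 3)
Find y₂ ≡ M₂⁻¹ (mod m₂): 3⁻¹ ≡ 3 (mod 8)
x = a₁·M₁·y₁ + a₂·M₂·y₂ = 2·8·2 + 0·3·3 = 32
Reduce mod 24: x ≡ 8
Check: 8 mod 3 = 2 ✓, 8 mod 8 = 0 ✓

x ≡ 8 (mod 24)


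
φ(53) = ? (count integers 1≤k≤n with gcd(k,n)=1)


Factor n: 53 = 53
φ(n) = n · ∏(1 - 1/p) over distinct primes p | n
φ(53) = 53 · (1 - 1/53) = 52

φ(53) = 52


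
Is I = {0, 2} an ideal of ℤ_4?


Check ideal conditions for I = {0, 2} in ℤ_4:
(1) I is an additive subgroup? Yes
(2) For r ∈ ℤ_4 and a ∈ I: r·a ∈ I? Yes

Yes, I is an ideal of ℤ_4


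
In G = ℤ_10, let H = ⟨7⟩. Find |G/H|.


|⟨7⟩| = n / gcd(7, 10) = 10 / 1 = 10
H is normal (ℤ_10 is abelian).
|G/H| = |G| / |H| = 10 / 10 = 1

|G/H| = 1


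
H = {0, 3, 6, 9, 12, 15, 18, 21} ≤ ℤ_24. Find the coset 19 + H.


19 + H = {19 + h (mod 24) : h ∈ H}
19+0=19, 19+3=22, 19+6=1, 19+9=4, 19+12=7, 19+15=10, 19+18=13, 19+21=16
19 + H = {1, 4, 7, 10, 13, 16, 19, 22} = 1 + H

19 + H = {1, 4, 7, 10, 13, 16, 19, 22}


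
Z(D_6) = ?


Z(G) = {g ∈ G | gx = xg for all x ∈ G}
For even n, Z(D_n) = {e, r^(n/2)}: the 180° rotation r^3 commutes with every reflection and rotation

Z(D_6) = {e, r^3}


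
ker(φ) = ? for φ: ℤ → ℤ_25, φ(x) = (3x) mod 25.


Kernel = preimage of identity
ker(φ) = {x ∈ ℤ : 3x ≡ 0 (mod 25)}. gcd(3,25) = 1, so 3x ≡ 0 (mod 25) ⟺ x ≡ 0 (mod 25/1 = 25). Hence ker(φ) = 25ℤ

ker(φ) = 25ℤ


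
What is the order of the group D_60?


|D_n| = 2n (n rotations and n reflections)
|D_60| = 2×60 = 120

|D_60| = 120


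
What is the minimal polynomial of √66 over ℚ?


√66 satisfies x² - 66 = 0, irreducible over ℚ since 66 is squarefree

Minimal polynomial: x² - 66


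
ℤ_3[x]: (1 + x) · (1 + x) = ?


Expand and collect like terms; reduce coefficients mod 3:
x^0: 1·1 = 1 ≡ 1 (mod 3)
x^1: 1·1 + 1·1 = 2 ≡ 2 (mod 3)
x^2: 1·1 = 1 ≡ 1 (mod 3)
Result: 1 + 2x + x^2

f · g = 1 + 2x + x^2


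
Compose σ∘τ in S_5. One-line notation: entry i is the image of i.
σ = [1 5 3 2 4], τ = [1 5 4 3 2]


σ∘τ: apply τ first, then σ
1 →τ 1 →σ 1
2 →τ 5 →σ 4
3 →τ 4 →σ 2
4 →τ 3 →σ 3
5 →τ 2 →σ 5

σ∘τ = [1 4 2 3 5]


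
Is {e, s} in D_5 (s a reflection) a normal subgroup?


H = {e, s} in D_5 (s a reflection)
r·s·r⁻¹ = sr⁻² ≠ s for n ≥ 3, so {e, s} is not closed under conjugation

No, not a normal subgroup


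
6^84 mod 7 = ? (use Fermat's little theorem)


Fermat's little theorem: if p is prime and gcd(a,p)=1, then a^(p-1) ≡ 1 (mod p)
p = 7 is prime, gcd(6,7) = 1
Reduce exponent: 84 mod 6 = 0
So 6^84 ≡ 6^0 (mod 7)
6^0 = 1

6^84 ≡ 1 (mod 7)


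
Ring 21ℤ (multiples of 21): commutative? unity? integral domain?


21ℤ is a commutative ring under +,× but has no multiplicative identity (1 ∉ 21ℤ); it has no zero divisors, but without unity it is not an integral domain
Commutative: Yes
Integral domain: No
Has unity: No

21ℤ (multiples of 21): Commutative=Yes, Unity=No


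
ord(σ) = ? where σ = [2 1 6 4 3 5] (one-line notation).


Cycle decomposition: (1 2) (3 6 5)
Cycle lengths: 2, 3
Order = lcm(2, 3) = 6

ord(σ) = 6


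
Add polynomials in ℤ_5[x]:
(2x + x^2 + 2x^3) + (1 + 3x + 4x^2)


Add coefficients mod 5:
x^0: 0 + 1 = 1 (mod 5)
x^1: 2 + 3 = 0 (mod 5)
x^2: 1 + 4 = 0 (mod 5)
x^3: 2 + 0 = 2 (mod 5)
Result: 1 + 2x^3

f + g = 1 + 2x^3


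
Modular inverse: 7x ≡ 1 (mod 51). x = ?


Use the extended Euclidean algorithm to write 1 = 7·s + 51·t; then s mod 51 is the inverse.
Euclidean algorithm:
  7 = 0·51 + 7
  51 = 7·7 + 2
  7 = 3·2 + 1
  2 = 2·1 + 0
gcd(7,51) = 1
Back-substitution gives: 7·(22) + 51·(-3) = 1
So 7⁻¹ ≡ 22 ≡ 22 (mod 51)
Check: 7 × 22 = 154 ≡ 1 (mod 51) ✓

7⁻¹ ≡ 22 (mod 51)


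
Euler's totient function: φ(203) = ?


Factor n: 203 = 7 × 29
φ(n) = n · ∏(1 - 1/p) over distinct primes p | n
φ(203) = 203 · (1 - 1/7) · (1 - 1/29) = 168

φ(203) = 168


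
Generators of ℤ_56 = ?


g generates ℤ_n iff gcd(g,n) = 1
Prime factors of 56: 2, 7
Generators are g ∈ {1,...,55} not divisible by any of these primes.
Generators: {1, 3, 5, 9, 11, 13, 15, 17, 19, 23, 25, 27, 29, 31, 33, 37, 39, 41, 43, 45, 47, 51, 53, 55}
Number of generators = φ(56) = 24

Generators of ℤ_56 = {1, 3, 5, 9, 11, 13, 15, 17, 19, 23, 25, 27, 29, 31, 33, 37, 39, 41, 43, 45, 47, 51, 53, 55}


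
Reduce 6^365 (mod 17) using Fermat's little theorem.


Fermat's little theorem: if p is prime and gcd(a,p)=1, then a^(p-1) ≡ 1 (mod p)
p = 17 is prime, gcd(6,17) = 1
Reduce exponent: 365 mod 16 = 13
So 6^365 ≡ 6^13 (mod 17)
6^13 mod 17 = 10

6^365 ≡ 10 (mod 17)


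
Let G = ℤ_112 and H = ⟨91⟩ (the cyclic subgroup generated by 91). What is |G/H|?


|⟨91⟩| = n / gcd(91, 112) = 112 / 7 = 16
H is normal (ℤ_112 is abelian).
|G/H| = |G| / |H| = 112 / 16 = 7

|G/H| = 7


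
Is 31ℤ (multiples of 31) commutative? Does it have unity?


31ℤ is a commutative ring under +,× but has no multiplicative identity (1 ∉ 31ℤ); it has no zero divisors, but without unity it is not an integral domain
Commutative: Yes
Integral domain: No
Has unity: No

31ℤ (multiples of 31): Commutative=Yes, Unity=No


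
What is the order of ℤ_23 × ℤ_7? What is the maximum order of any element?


|ℤ_23 × ℤ_7| = 23 × 7 = 161
Max element order = lcm(23,7) = 161
Cyclic? Yes (gcd=1)

|ℤ_23×ℤ_7| = 161, max element order = 161


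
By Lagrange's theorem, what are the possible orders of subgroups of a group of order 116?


Lagrange's theorem: |H| divides |G|
|G| = 116
Divisors of 116: 1, 2, 4, 29, 58, 116

Possible subgroup orders: {1, 2, 4, 29, 58, 116}


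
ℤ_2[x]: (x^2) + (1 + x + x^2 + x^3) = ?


Add coefficients mod 2:
x^0: 0 + 1 = 1 (mod 2)
x^1: 0 + 1 = 1 (mod 2)
x^2: 1 + 1 = 0 (mod 2)
x^3: 0 + 1 = 1 (mod 2)
Result: 1 + x + x^3

f + g = 1 + x + x^3


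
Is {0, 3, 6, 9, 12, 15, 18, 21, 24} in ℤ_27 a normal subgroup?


H = {0, 3, 6, 9, 12, 15, 18, 21, 24} in ℤ_27
ℤ_27 is abelian; every subgroup of an abelian group is normal

Yes, normal subgroup
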